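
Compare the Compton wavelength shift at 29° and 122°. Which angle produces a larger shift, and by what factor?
122° produces the larger shift by a factor of 12.202

Calculate both shifts using Δλ = λ_C(1 - cos θ):

For θ₁ = 29°:
Δλ₁ = 2.4263 × (1 - cos(29°))
Δλ₁ = 2.4263 × 0.1254
Δλ₁ = 0.3042 pm

For θ₂ = 122°:
Δλ₂ = 2.4263 × (1 - cos(122°))
Δλ₂ = 2.4263 × 1.5299
Δλ₂ = 3.7121 pm

The 122° angle produces the larger shift.
Ratio: 3.7121/0.3042 = 12.202

(Intermediate values are shown rounded; full precision is carried through to the final answer.)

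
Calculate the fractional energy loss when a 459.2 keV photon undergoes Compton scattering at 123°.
0.5813 (or 58.13%)

Calculate initial and final photon energies:

Initial: E₀ = 459.2 keV → λ₀ = 2.7000 pm
Compton shift: Δλ = 3.7478 pm
Final wavelength: λ' = 6.4478 pm
Final energy: E' = 192.2898 keV

Fractional energy loss:
(E₀ - E')/E₀ = (459.2000 - 192.2898)/459.2000
= 266.9102/459.2000
= 0.5813
= 58.13%

(Intermediate values are shown rounded; full precision is carried through to the final answer.)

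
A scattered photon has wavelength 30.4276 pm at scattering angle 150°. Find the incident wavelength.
25.9000 pm

From λ' = λ + Δλ, we have λ = λ' - Δλ

First calculate the Compton shift:
Δλ = λ_C(1 - cos θ)
Δλ = 2.4263 × (1 - cos(150°))
Δλ = 2.4263 × 1.8660
Δλ = 4.5276 pm

Initial wavelength:
λ = λ' - Δλ
λ = 30.4276 - 4.5276
λ = 25.9000 pm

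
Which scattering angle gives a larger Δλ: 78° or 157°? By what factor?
157° produces the larger shift by a factor of 2.425

Calculate both shifts using Δλ = λ_C(1 - cos θ):

For θ₁ = 78°:
Δλ₁ = 2.4263 × (1 - cos(78°))
Δλ₁ = 2.4263 × 0.7921
Δλ₁ = 1.9219 pm

For θ₂ = 157°:
Δλ₂ = 2.4263 × (1 - cos(157°))
Δλ₂ = 2.4263 × 1.9205
Δλ₂ = 4.6597 pm

The 157° angle produces the larger shift.
Ratio: 4.6597/1.9219 = 2.425

(Intermediate values are shown rounded; full precision is carried through to the final answer.)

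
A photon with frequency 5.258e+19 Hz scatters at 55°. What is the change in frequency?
8.076e+18 Hz (decrease)

Convert frequency to wavelength (c = 299792458 m/s):
λ₀ = c/f₀ = 299792458/5.258e+19 = 5.7016443e-12 m = 5.7016 pm

Calculate Compton shift:
Δλ = λ_C(1 - cos(55°)) = 1.0346 pm

Final wavelength:
λ' = λ₀ + Δλ = 5.7016 + 1.0346 = 6.7363 pm

Final frequency:
f' = c/λ' = 299792458/6.7362802e-12 = 4.4504155e+19 Hz

Frequency shift (decrease):
Δf = f₀ - f' = 5.258e+19 - 4.4504155e+19 = 8.076e+18 Hz

(Intermediate values are shown rounded; full precision is carried through to the final answer.)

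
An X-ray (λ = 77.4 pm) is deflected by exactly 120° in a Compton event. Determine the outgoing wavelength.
81.0395 pm

Using the Compton formula: λ' = λ + λ_C(1 − cos θ)

For θ = 120°, cos θ = -1/2 (exact) = -0.5000, so:
1 − cos 120° = 1 − (-1/2) = 1.5000

Δλ = λ_C × 1.5000 = 2.4263 × 1.5000 = 3.6395 pm

λ' = 77.4 + 3.6395 = 81.0395 pm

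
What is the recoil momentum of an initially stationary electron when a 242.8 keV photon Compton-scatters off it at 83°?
1.4941e-22 kg·m/s

The electron is initially at rest, so by conservation of momentum:
p⃗_e = p⃗₀ − p⃗'  (incident photon momentum minus scattered photon momentum)

Photon momentum magnitudes (p = h/λ = E/c):
λ₀ = hc/E₀ = 5.1064 pm → p₀ = h/λ₀ = 1.2976e-22 kg·m/s
Δλ = λ_C(1 − cos 83°) = 2.1306 pm
λ' = 7.2371 pm → p' = h/λ' = 9.1558e-23 kg·m/s

The scattered photon makes angle θ = 83° with the incident direction, so by the law of cosines:
|p⃗_e|² = p₀² + p'² − 2p₀p'cos θ
|p⃗_e|² = (1.2976e-22)² + (9.1558e-23)² − 2·1.2976e-22·9.1558e-23·cos(83°)
|p⃗_e| = 1.4941e-22 kg·m/s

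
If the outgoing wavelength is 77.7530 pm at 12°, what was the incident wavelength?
77.7000 pm

From λ' = λ + Δλ, we have λ = λ' - Δλ

First calculate the Compton shift:
Δλ = λ_C(1 - cos θ)
Δλ = 2.4263 × (1 - cos(12°))
Δλ = 2.4263 × 0.0219
Δλ = 0.0530 pm

Initial wavelength:
λ = λ' - Δλ
λ = 77.7530 - 0.0530
λ = 77.7000 pm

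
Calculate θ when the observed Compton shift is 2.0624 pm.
81.37°

From the Compton formula Δλ = λ_C(1 - cos θ), we can solve for θ:

cos θ = 1 - Δλ/λ_C

Given:
- Δλ = 2.0624 pm
- λ_C = h/(m_e·c) ≈ 2.42631024 pm

cos θ = 1 - 2.0624/2.42631024
cos θ = 1 - 0.850015
cos θ = 0.149985

θ = arccos(0.149985)
θ = 81.37°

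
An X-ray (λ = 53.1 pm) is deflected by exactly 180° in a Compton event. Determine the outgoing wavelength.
57.9526 pm

Using the Compton formula: λ' = λ + λ_C(1 − cos θ)

For θ = 180°, cos θ = -1 (exact) = -1.0000, so:
1 − cos 180° = 1 − (-1) = 2.0000

Δλ = λ_C × 2.0000 = 2.4263 × 2.0000 = 4.8526 pm

λ' = 53.1 + 4.8526 = 57.9526 pm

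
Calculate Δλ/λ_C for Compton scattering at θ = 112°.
1.3746 λ_C

The Compton shift formula is:
Δλ = λ_C(1 - cos θ)

Dividing both sides by λ_C:
Δλ/λ_C = 1 - cos θ

For θ = 112°:
Δλ/λ_C = 1 - cos(112°)
Δλ/λ_C = 1 - -0.3746
Δλ/λ_C = 1.3746

This means the shift is 1.3746 × λ_C = 3.3352 pm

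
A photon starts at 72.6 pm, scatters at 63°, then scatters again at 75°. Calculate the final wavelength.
75.7231 pm

Apply Compton shift twice:

First scattering at θ₁ = 63°:
Δλ₁ = λ_C(1 - cos(63°))
Δλ₁ = 2.4263 × 0.5460
Δλ₁ = 1.3248 pm

After first scattering:
λ₁ = 72.6 + 1.3248 = 73.9248 pm

Second scattering at θ₂ = 75°:
Δλ₂ = λ_C(1 - cos(75°))
Δλ₂ = 2.4263 × 0.7412
Δλ₂ = 1.7983 pm

Final wavelength:
λ₂ = 73.9248 + 1.7983 = 75.7231 pm

Total shift: Δλ_total = 1.3248 + 1.7983 = 3.1231 pm

(Intermediate values are shown rounded; full precision is carried through to the final answer.)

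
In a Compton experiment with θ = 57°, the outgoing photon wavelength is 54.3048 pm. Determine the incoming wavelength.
53.2000 pm

From λ' = λ + Δλ, we have λ = λ' - Δλ

First calculate the Compton shift:
Δλ = λ_C(1 - cos θ)
Δλ = 2.4263 × (1 - cos(57°))
Δλ = 2.4263 × 0.4554
Δλ = 1.1048 pm

Initial wavelength:
λ = λ' - Δλ
λ = 54.3048 - 1.1048
λ = 53.2000 pm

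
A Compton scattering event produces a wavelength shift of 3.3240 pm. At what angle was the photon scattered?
111.71°

From the Compton formula Δλ = λ_C(1 - cos θ), we can solve for θ:

cos θ = 1 - Δλ/λ_C

Given:
- Δλ = 3.3240 pm
- λ_C = h/(m_e·c) ≈ 2.42631024 pm

cos θ = 1 - 3.3240/2.42631024
cos θ = 1 - 1.369981
cos θ = -0.369981

θ = arccos(-0.369981)
θ = 111.71°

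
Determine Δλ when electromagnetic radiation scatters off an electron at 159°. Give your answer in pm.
4.6915 pm

Using the Compton scattering formula:
Δλ = λ_C(1 - cos θ)

where λ_C = h/(m_e·c) ≈ 2.4263 pm is the Compton wavelength of an electron.

For θ = 159°:
cos(159°) = -0.9336
1 - cos(159°) = 1.9336

Δλ = 2.4263 × 1.9336
Δλ = 4.6915 pm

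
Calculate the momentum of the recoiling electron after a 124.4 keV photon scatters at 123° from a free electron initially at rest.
1.0126e-22 kg·m/s

The electron is initially at rest, so by conservation of momentum:
p⃗_e = p⃗₀ − p⃗'  (incident photon momentum minus scattered photon momentum)

Photon momentum magnitudes (p = h/λ = E/c):
λ₀ = hc/E₀ = 9.9666 pm → p₀ = h/λ₀ = 6.6483e-23 kg·m/s
Δλ = λ_C(1 − cos 123°) = 3.7478 pm
λ' = 13.7143 pm → p' = h/λ' = 4.8315e-23 kg·m/s

The scattered photon makes angle θ = 123° with the incident direction, so by the law of cosines:
|p⃗_e|² = p₀² + p'² − 2p₀p'cos θ
|p⃗_e|² = (6.6483e-23)² + (4.8315e-23)² − 2·6.6483e-23·4.8315e-23·cos(123°)
|p⃗_e| = 1.0126e-22 kg·m/s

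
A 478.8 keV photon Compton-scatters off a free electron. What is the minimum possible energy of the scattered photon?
166.5984 keV (at θ = 180°)

The scattered photon has minimum energy when its wavelength is maximum, i.e., when the Compton shift Δλ = λ_C(1 − cos θ) is maximum. This occurs at θ = 180° (backscattering), giving Δλ_max = 2λ_C = 4.8526 pm.

Initial wavelength: λ₀ = hc/E₀ = 2.5895 pm
Maximum final wavelength: λ'_max = λ₀ + 2λ_C = 2.5895 + 4.8526 = 7.4421 pm
Minimum final energy: E'_min = hc/λ'_max = 166.5984 keV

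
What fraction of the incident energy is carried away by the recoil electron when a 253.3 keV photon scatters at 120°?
0.4265 (or 42.65%)

Calculate initial and final photon energies:

Initial: E₀ = 253.3 keV → λ₀ = 4.8948 pm
Compton shift: Δλ = 3.6395 pm
Final wavelength: λ' = 8.5342 pm
Final energy: E' = 145.2788 keV

Fractional energy loss:
(E₀ - E')/E₀ = (253.3000 - 145.2788)/253.3000
= 108.0212/253.3000
= 0.4265
= 42.65%

(Intermediate values are shown rounded; full precision is carried through to the final answer.)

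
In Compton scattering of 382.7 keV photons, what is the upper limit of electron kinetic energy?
229.4883 keV

Maximum energy transfer occurs at θ = 180° (backscattering).

Initial photon: E₀ = 382.7 keV → λ₀ = 3.2397 pm

Maximum Compton shift (at 180°):
Δλ_max = 2λ_C = 2 × 2.4263 = 4.8526 pm

Final wavelength:
λ' = 3.2397 + 4.8526 = 8.0923 pm

Minimum photon energy (maximum energy to electron):
E'_min = hc/λ' = 153.2117 keV

Maximum electron kinetic energy:
K_max = E₀ - E'_min = 382.7000 - 153.2117 = 229.4883 keV

(Intermediate values are shown rounded; full precision is carried through to the final answer.)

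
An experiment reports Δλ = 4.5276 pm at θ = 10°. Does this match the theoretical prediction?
No, inconsistent

Calculate the expected shift for θ = 10°:

Δλ_expected = λ_C(1 - cos(10°))
Δλ_expected = 2.4263 × (1 - cos(10°))
Δλ_expected = 2.4263 × 0.0152
Δλ_expected = 0.0369 pm

Given shift: 4.5276 pm
Expected shift: 0.0369 pm
Difference: 4.4907 pm

The values do not match. The given shift corresponds to θ ≈ 150.0°, not 10°.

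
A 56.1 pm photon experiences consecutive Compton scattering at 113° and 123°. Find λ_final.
63.2221 pm

Apply Compton shift twice:

First scattering at θ₁ = 113°:
Δλ₁ = λ_C(1 - cos(113°))
Δλ₁ = 2.4263 × 1.3907
Δλ₁ = 3.3743 pm

After first scattering:
λ₁ = 56.1 + 3.3743 = 59.4743 pm

Second scattering at θ₂ = 123°:
Δλ₂ = λ_C(1 - cos(123°))
Δλ₂ = 2.4263 × 1.5446
Δλ₂ = 3.7478 pm

Final wavelength:
λ₂ = 59.4743 + 3.7478 = 63.2221 pm

Total shift: Δλ_total = 3.3743 + 3.7478 = 7.1221 pm

(Intermediate values are shown rounded; full precision is carried through to the final answer.)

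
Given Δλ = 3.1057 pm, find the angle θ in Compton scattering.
106.26°

From the Compton formula Δλ = λ_C(1 - cos θ), we can solve for θ:

cos θ = 1 - Δλ/λ_C

Given:
- Δλ = 3.1057 pm
- λ_C = h/(m_e·c) ≈ 2.42631024 pm

cos θ = 1 - 3.1057/2.42631024
cos θ = 1 - 1.280009
cos θ = -0.280009

θ = arccos(-0.280009)
θ = 106.26°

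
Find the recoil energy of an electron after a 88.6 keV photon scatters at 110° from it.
16.7245 keV

By energy conservation: K_e = E_initial - E_final

First find the scattered photon energy:
Initial wavelength: λ = hc/E = 13.9937 pm
Compton shift: Δλ = λ_C(1 - cos(110°)) = 3.2562 pm
Final wavelength: λ' = 13.9937 + 3.2562 = 17.2499 pm
Final photon energy: E' = hc/λ' = 71.8755 keV

Electron kinetic energy:
K_e = E - E' = 88.6000 - 71.8755 = 16.7245 keV

(Intermediate values are shown rounded; full precision is carried through to the final answer.)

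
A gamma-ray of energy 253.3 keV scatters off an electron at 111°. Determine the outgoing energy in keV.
151.3742 keV

First convert energy to wavelength:
λ = hc/E, with hc ≈ 1239.842 keV·pm (i.e. 1239.842 eV·nm)

For E = 253.3 keV = 253300 eV:
λ = 1239.842 keV·pm / 253.3 keV
λ = 4.8948 pm

Calculate the Compton shift:
Δλ = λ_C(1 - cos(111°)) = 2.4263 × 1.3584
Δλ = 3.2958 pm

Final wavelength:
λ' = 4.8948 + 3.2958 = 8.1906 pm

Final energy:
E' = hc/λ' = 1239.842 / 8.1906 = 151.3742 keV

(Intermediate values are shown rounded; full precision is carried through to the final answer.)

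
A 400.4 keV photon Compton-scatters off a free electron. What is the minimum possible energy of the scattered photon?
155.9721 keV (at θ = 180°)

The scattered photon has minimum energy when its wavelength is maximum, i.e., when the Compton shift Δλ = λ_C(1 − cos θ) is maximum. This occurs at θ = 180° (backscattering), giving Δλ_max = 2λ_C = 4.8526 pm.

Initial wavelength: λ₀ = hc/E₀ = 3.0965 pm
Maximum final wavelength: λ'_max = λ₀ + 2λ_C = 3.0965 + 4.8526 = 7.9491 pm
Minimum final energy: E'_min = hc/λ'_max = 155.9721 keV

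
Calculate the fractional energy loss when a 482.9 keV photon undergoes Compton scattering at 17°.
0.0397 (or 3.97%)

Calculate initial and final photon energies:

Initial: E₀ = 482.9 keV → λ₀ = 2.5675 pm
Compton shift: Δλ = 0.1060 pm
Final wavelength: λ' = 2.6735 pm
Final energy: E' = 463.7506 keV

Fractional energy loss:
(E₀ - E')/E₀ = (482.9000 - 463.7506)/482.9000
= 19.1494/482.9000
= 0.0397
= 3.97%

(Intermediate values are shown rounded; full precision is carried through to the final answer.)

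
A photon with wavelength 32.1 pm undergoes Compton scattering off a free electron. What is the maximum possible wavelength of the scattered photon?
36.9526 pm (at θ = 180°)

The Compton shift is Δλ = λ_C(1 − cos θ).

Since cos θ ranges from −1 to 1, the factor (1 − cos θ) ranges from 0 to 2; the maximum shift occurs at θ = 180° (backscattering):
Δλ_max = 2λ_C = 2 × 2.4263 pm = 4.8526 pm

Maximum scattered wavelength:
λ'_max = λ₀ + Δλ_max = 32.1 + 4.8526 = 36.9526 pm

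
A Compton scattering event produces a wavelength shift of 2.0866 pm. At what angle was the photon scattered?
81.95°

From the Compton formula Δλ = λ_C(1 - cos θ), we can solve for θ:

cos θ = 1 - Δλ/λ_C

Given:
- Δλ = 2.0866 pm
- λ_C = h/(m_e·c) ≈ 2.42631024 pm

cos θ = 1 - 2.0866/2.42631024
cos θ = 1 - 0.859989
cos θ = 0.140011

θ = arccos(0.140011)
θ = 81.95°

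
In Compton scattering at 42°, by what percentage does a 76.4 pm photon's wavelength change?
0.8157%

Calculate the Compton shift:
Δλ = λ_C(1 - cos(42°))
Δλ = 2.4263 × (1 - cos(42°))
Δλ = 2.4263 × 0.2569
Δλ = 0.6232 pm

Percentage change:
(Δλ/λ₀) × 100 = (0.6232/76.4) × 100
= 0.8157%

(Intermediate values are shown rounded; full precision is carried through to the final answer.)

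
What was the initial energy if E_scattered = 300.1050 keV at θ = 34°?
333.6000 keV

Convert final energy to wavelength (hc ≈ 1239.842 keV·pm):
λ' = hc/E' = 1239.842 / 300.1050 = 4.1314 pm

Calculate the Compton shift:
Δλ = λ_C(1 - cos(34°))
Δλ = 2.4263 × (1 - cos(34°))
Δλ = 0.4148 pm

Initial wavelength:
λ = λ' - Δλ = 4.1314 - 0.4148 = 3.7166 pm

Initial energy:
E = hc/λ = 1239.842 / 3.7166 = 333.6000 keV

(Intermediate values are shown rounded; full precision is carried through to the final answer.)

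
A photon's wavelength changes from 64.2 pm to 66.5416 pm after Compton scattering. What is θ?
88.00°

First find the wavelength shift:
Δλ = λ' - λ = 66.5416 - 64.2 = 2.3416 pm

Using Δλ = λ_C(1 - cos θ), with λ_C = h/(m_e·c) ≈ 2.42631024 pm:
cos θ = 1 - Δλ/λ_C
cos θ = 1 - 2.3416/2.42631024
cos θ = 0.034913

θ = arccos(0.034913)
θ = 88.00°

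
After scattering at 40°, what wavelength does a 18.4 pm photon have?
18.9676 pm

Using the Compton scattering formula:
λ' = λ + Δλ = λ + λ_C(1 - cos θ)

Given:
- Initial wavelength λ = 18.4 pm
- Scattering angle θ = 40°
- Compton wavelength λ_C ≈ 2.4263 pm

Calculate the shift:
Δλ = 2.4263 × (1 - cos(40°))
Δλ = 2.4263 × 0.2340
Δλ = 0.5676 pm

Final wavelength:
λ' = 18.4 + 0.5676 = 18.9676 pm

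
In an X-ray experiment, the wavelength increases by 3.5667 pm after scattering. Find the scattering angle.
118.03°

From the Compton formula Δλ = λ_C(1 - cos θ), we can solve for θ:

cos θ = 1 - Δλ/λ_C

Given:
- Δλ = 3.5667 pm
- λ_C = h/(m_e·c) ≈ 2.42631024 pm

cos θ = 1 - 3.5667/2.42631024
cos θ = 1 - 1.470010
cos θ = -0.470010

θ = arccos(-0.470010)
θ = 118.03°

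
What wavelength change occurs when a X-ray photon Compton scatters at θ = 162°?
4.7339 pm

Using the Compton scattering formula:
Δλ = λ_C(1 - cos θ)

where λ_C = h/(m_e·c) ≈ 2.4263 pm is the Compton wavelength of an electron.

For θ = 162°:
cos(162°) = -0.9511
1 - cos(162°) = 1.9511

Δλ = 2.4263 × 1.9511
Δλ = 4.7339 pm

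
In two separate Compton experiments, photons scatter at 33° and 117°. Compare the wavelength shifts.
117° produces the larger shift by a factor of 9.013

Calculate both shifts using Δλ = λ_C(1 - cos θ):

For θ₁ = 33°:
Δλ₁ = 2.4263 × (1 - cos(33°))
Δλ₁ = 2.4263 × 0.1613
Δλ₁ = 0.3914 pm

For θ₂ = 117°:
Δλ₂ = 2.4263 × (1 - cos(117°))
Δλ₂ = 2.4263 × 1.4540
Δλ₂ = 3.5278 pm

The 117° angle produces the larger shift.
Ratio: 3.5278/0.3914 = 9.013

(Intermediate values are shown rounded; full precision is carried through to the final answer.)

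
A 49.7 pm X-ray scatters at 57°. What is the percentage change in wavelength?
2.2230%

Calculate the Compton shift:
Δλ = λ_C(1 - cos(57°))
Δλ = 2.4263 × (1 - cos(57°))
Δλ = 2.4263 × 0.4554
Δλ = 1.1048 pm

Percentage change:
(Δλ/λ₀) × 100 = (1.1048/49.7) × 100
= 2.2230%

(Intermediate values are shown rounded; full precision is carried through to the final answer.)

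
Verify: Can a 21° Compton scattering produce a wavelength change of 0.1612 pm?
Yes, consistent

Calculate the expected shift for θ = 21°:

Δλ_expected = λ_C(1 - cos(21°))
Δλ_expected = 2.4263 × (1 - cos(21°))
Δλ_expected = 2.4263 × 0.0664
Δλ_expected = 0.1612 pm

Given shift: 0.1612 pm
Expected shift: 0.1612 pm
Difference: 0.0000 pm

The values match. This is consistent with Compton scattering at the stated angle.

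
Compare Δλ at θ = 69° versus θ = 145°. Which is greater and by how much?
145° produces the larger shift by a factor of 2.835

Calculate both shifts using Δλ = λ_C(1 - cos θ):

For θ₁ = 69°:
Δλ₁ = 2.4263 × (1 - cos(69°))
Δλ₁ = 2.4263 × 0.6416
Δλ₁ = 1.5568 pm

For θ₂ = 145°:
Δλ₂ = 2.4263 × (1 - cos(145°))
Δλ₂ = 2.4263 × 1.8192
Δλ₂ = 4.4138 pm

The 145° angle produces the larger shift.
Ratio: 4.4138/1.5568 = 2.835

(Intermediate values are shown rounded; full precision is carried through to the final answer.)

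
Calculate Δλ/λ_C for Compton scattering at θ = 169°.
1.9816 λ_C

The Compton shift formula is:
Δλ = λ_C(1 - cos θ)

Dividing both sides by λ_C:
Δλ/λ_C = 1 - cos θ

For θ = 169°:
Δλ/λ_C = 1 - cos(169°)
Δλ/λ_C = 1 - -0.9816
Δλ/λ_C = 1.9816

This means the shift is 1.9816 × λ_C = 4.8080 pm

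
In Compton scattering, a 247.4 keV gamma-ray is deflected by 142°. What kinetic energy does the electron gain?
114.7931 keV

By energy conservation: K_e = E_initial - E_final

First find the scattered photon energy:
Initial wavelength: λ = hc/E = 5.0115 pm
Compton shift: Δλ = λ_C(1 - cos(142°)) = 4.3383 pm
Final wavelength: λ' = 5.0115 + 4.3383 = 9.3498 pm
Final photon energy: E' = hc/λ' = 132.6069 keV

Electron kinetic energy:
K_e = E - E' = 247.4000 - 132.6069 = 114.7931 keV

(Intermediate values are shown rounded; full precision is carried through to the final answer.)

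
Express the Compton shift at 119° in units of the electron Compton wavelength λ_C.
1.4848 λ_C

The Compton shift formula is:
Δλ = λ_C(1 - cos θ)

Dividing both sides by λ_C:
Δλ/λ_C = 1 - cos θ

For θ = 119°:
Δλ/λ_C = 1 - cos(119°)
Δλ/λ_C = 1 - -0.4848
Δλ/λ_C = 1.4848

This means the shift is 1.4848 × λ_C = 3.6026 pm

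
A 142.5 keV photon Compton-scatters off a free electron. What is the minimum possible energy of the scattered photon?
91.4792 keV (at θ = 180°)

The scattered photon has minimum energy when its wavelength is maximum, i.e., when the Compton shift Δλ = λ_C(1 − cos θ) is maximum. This occurs at θ = 180° (backscattering), giving Δλ_max = 2λ_C = 4.8526 pm.

Initial wavelength: λ₀ = hc/E₀ = 8.7006 pm
Maximum final wavelength: λ'_max = λ₀ + 2λ_C = 8.7006 + 4.8526 = 13.5533 pm
Minimum final energy: E'_min = hc/λ'_max = 91.4792 keV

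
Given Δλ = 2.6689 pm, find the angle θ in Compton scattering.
95.74°

From the Compton formula Δλ = λ_C(1 - cos θ), we can solve for θ:

cos θ = 1 - Δλ/λ_C

Given:
- Δλ = 2.6689 pm
- λ_C = h/(m_e·c) ≈ 2.42631024 pm

cos θ = 1 - 2.6689/2.42631024
cos θ = 1 - 1.099983
cos θ = -0.099983

θ = arccos(-0.099983)
θ = 95.74°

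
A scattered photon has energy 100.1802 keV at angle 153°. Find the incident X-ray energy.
159.2001 keV

Convert final energy to wavelength (hc ≈ 1239.842 keV·pm):
λ' = hc/E' = 1239.842 / 100.1802 = 12.3761 pm

Calculate the Compton shift:
Δλ = λ_C(1 - cos(153°))
Δλ = 2.4263 × (1 - cos(153°))
Δλ = 4.5882 pm

Initial wavelength:
λ = λ' - Δλ = 12.3761 - 4.5882 = 7.7879 pm

Initial energy:
E = hc/λ = 1239.842 / 7.7879 = 159.2001 keV

(Intermediate values are shown rounded; full precision is carried through to the final answer.)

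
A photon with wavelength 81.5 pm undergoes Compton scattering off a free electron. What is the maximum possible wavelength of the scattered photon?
86.3526 pm (at θ = 180°)

The Compton shift is Δλ = λ_C(1 − cos θ).

Since cos θ ranges from −1 to 1, the factor (1 − cos θ) ranges from 0 to 2; the maximum shift occurs at θ = 180° (backscattering):
Δλ_max = 2λ_C = 2 × 2.4263 pm = 4.8526 pm

Maximum scattered wavelength:
λ'_max = λ₀ + Δλ_max = 81.5 + 4.8526 = 86.3526 pm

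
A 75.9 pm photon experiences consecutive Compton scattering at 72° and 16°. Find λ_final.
77.6705 pm

Apply Compton shift twice:

First scattering at θ₁ = 72°:
Δλ₁ = λ_C(1 - cos(72°))
Δλ₁ = 2.4263 × 0.6910
Δλ₁ = 1.6765 pm

After first scattering:
λ₁ = 75.9 + 1.6765 = 77.5765 pm

Second scattering at θ₂ = 16°:
Δλ₂ = λ_C(1 - cos(16°))
Δλ₂ = 2.4263 × 0.0387
Δλ₂ = 0.0940 pm

Final wavelength:
λ₂ = 77.5765 + 0.0940 = 77.6705 pm

Total shift: Δλ_total = 1.6765 + 0.0940 = 1.7705 pm

(Intermediate values are shown rounded; full precision is carried through to the final answer.)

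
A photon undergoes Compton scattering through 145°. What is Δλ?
4.4138 pm

Using the Compton scattering formula:
Δλ = λ_C(1 - cos θ)

where λ_C = h/(m_e·c) ≈ 2.4263 pm is the Compton wavelength of an electron.

For θ = 145°:
cos(145°) = -0.8192
1 - cos(145°) = 1.8192

Δλ = 2.4263 × 1.8192
Δλ = 4.4138 pm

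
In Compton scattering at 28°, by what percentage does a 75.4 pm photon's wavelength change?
0.3767%

Calculate the Compton shift:
Δλ = λ_C(1 - cos(28°))
Δλ = 2.4263 × (1 - cos(28°))
Δλ = 2.4263 × 0.1171
Δλ = 0.2840 pm

Percentage change:
(Δλ/λ₀) × 100 = (0.2840/75.4) × 100
= 0.3767%

(Intermediate values are shown rounded; full precision is carried through to the final answer.)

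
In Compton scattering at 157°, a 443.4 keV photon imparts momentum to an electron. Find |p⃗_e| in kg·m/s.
3.2066e-22 kg·m/s

The electron is initially at rest, so by conservation of momentum:
p⃗_e = p⃗₀ − p⃗'  (incident photon momentum minus scattered photon momentum)

Photon momentum magnitudes (p = h/λ = E/c):
λ₀ = hc/E₀ = 2.7962 pm → p₀ = h/λ₀ = 2.3697e-22 kg·m/s
Δλ = λ_C(1 − cos 157°) = 4.6597 pm
λ' = 7.4560 pm → p' = h/λ' = 8.8869e-23 kg·m/s

The scattered photon makes angle θ = 157° with the incident direction, so by the law of cosines:
|p⃗_e|² = p₀² + p'² − 2p₀p'cos θ
|p⃗_e|² = (2.3697e-22)² + (8.8869e-23)² − 2·2.3697e-22·8.8869e-23·cos(157°)
|p⃗_e| = 3.2066e-22 kg·m/s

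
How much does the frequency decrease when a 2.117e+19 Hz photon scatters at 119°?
4.293e+18 Hz (decrease)

Convert frequency to wavelength (c = 299792458 m/s):
λ₀ = c/f₀ = 299792458/2.117e+19 = 1.4161193e-11 m = 14.1612 pm

Calculate Compton shift:
Δλ = λ_C(1 - cos(119°)) = 3.6026 pm

Final wavelength:
λ' = λ₀ + Δλ = 14.1612 + 3.6026 = 17.7638 pm

Final frequency:
f' = c/λ' = 299792458/1.7763802e-11 = 1.6876593e+19 Hz

Frequency shift (decrease):
Δf = f₀ - f' = 2.117e+19 - 1.6876593e+19 = 4.293e+18 Hz

(Intermediate values are shown rounded; full precision is carried through to the final answer.)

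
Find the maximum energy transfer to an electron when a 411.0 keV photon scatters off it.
253.4451 keV

Maximum energy transfer occurs at θ = 180° (backscattering).

Initial photon: E₀ = 411.0 keV → λ₀ = 3.0166 pm

Maximum Compton shift (at 180°):
Δλ_max = 2λ_C = 2 × 2.4263 = 4.8526 pm

Final wavelength:
λ' = 3.0166 + 4.8526 = 7.8693 pm

Minimum photon energy (maximum energy to electron):
E'_min = hc/λ' = 157.5549 keV

Maximum electron kinetic energy:
K_max = E₀ - E'_min = 411.0000 - 157.5549 = 253.4451 keV

(Intermediate values are shown rounded; full precision is carried through to the final answer.)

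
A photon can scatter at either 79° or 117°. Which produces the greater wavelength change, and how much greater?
117° produces the larger shift by a factor of 1.797

Calculate both shifts using Δλ = λ_C(1 - cos θ):

For θ₁ = 79°:
Δλ₁ = 2.4263 × (1 - cos(79°))
Δλ₁ = 2.4263 × 0.8092
Δλ₁ = 1.9633 pm

For θ₂ = 117°:
Δλ₂ = 2.4263 × (1 - cos(117°))
Δλ₂ = 2.4263 × 1.4540
Δλ₂ = 3.5278 pm

The 117° angle produces the larger shift.
Ratio: 3.5278/1.9633 = 1.797

(Intermediate values are shown rounded; full precision is carried through to the final answer.)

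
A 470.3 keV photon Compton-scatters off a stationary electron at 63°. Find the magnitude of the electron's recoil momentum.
2.3017e-22 kg·m/s

The electron is initially at rest, so by conservation of momentum:
p⃗_e = p⃗₀ − p⃗'  (incident photon momentum minus scattered photon momentum)

Photon momentum magnitudes (p = h/λ = E/c):
λ₀ = hc/E₀ = 2.6363 pm → p₀ = h/λ₀ = 2.5134e-22 kg·m/s
Δλ = λ_C(1 − cos 63°) = 1.3248 pm
λ' = 3.9611 pm → p' = h/λ' = 1.6728e-22 kg·m/s

The scattered photon makes angle θ = 63° with the incident direction, so by the law of cosines:
|p⃗_e|² = p₀² + p'² − 2p₀p'cos θ
|p⃗_e|² = (2.5134e-22)² + (1.6728e-22)² − 2·2.5134e-22·1.6728e-22·cos(63°)
|p⃗_e| = 2.3017e-22 kg·m/s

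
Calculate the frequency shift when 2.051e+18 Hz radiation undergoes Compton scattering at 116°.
4.783e+16 Hz (decrease)

Convert frequency to wavelength (c = 299792458 m/s):
λ₀ = c/f₀ = 299792458/2.051e+18 = 1.4616892e-10 m = 146.1689 pm

Calculate Compton shift:
Δλ = λ_C(1 - cos(116°)) = 3.4899 pm

Final wavelength:
λ' = λ₀ + Δλ = 146.1689 + 3.4899 = 149.6589 pm

Final frequency:
f' = c/λ' = 299792458/1.4965886e-10 = 2.0031722e+18 Hz

Frequency shift (decrease):
Δf = f₀ - f' = 2.051e+18 - 2.0031722e+18 = 4.783e+16 Hz

(Intermediate values are shown rounded; full precision is carried through to the final answer.)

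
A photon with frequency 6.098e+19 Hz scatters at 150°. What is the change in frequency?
2.924e+19 Hz (decrease)

Convert frequency to wavelength (c = 299792458 m/s):
λ₀ = c/f₀ = 299792458/6.098e+19 = 4.9162423e-12 m = 4.9162 pm

Calculate Compton shift:
Δλ = λ_C(1 - cos(150°)) = 4.5276 pm

Final wavelength:
λ' = λ₀ + Δλ = 4.9162 + 4.5276 = 9.4438 pm

Final frequency:
f' = c/λ' = 299792458/9.4437989e-12 = 3.1744901e+19 Hz

Frequency shift (decrease):
Δf = f₀ - f' = 6.098e+19 - 3.1744901e+19 = 2.924e+19 Hz

(Intermediate values are shown rounded; full precision is carried through to the final answer.)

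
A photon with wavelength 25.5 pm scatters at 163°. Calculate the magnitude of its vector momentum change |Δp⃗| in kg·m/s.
4.7369e-23 kg·m/s

Photon momentum magnitude is p = h/λ.

Initial momentum:
p₀ = h/λ = 6.6261e-34/2.5500e-11 = 2.5985e-23 kg·m/s

After scattering:
λ' = λ + Δλ = 25.5 + 4.7466 = 30.2466 pm
p' = h/λ' = 6.6261e-34/3.0247e-11 = 2.1907e-23 kg·m/s

Momentum is a vector; the scattered photon's direction makes angle θ = 163° with the incident direction. The magnitude of the vector change Δp⃗ = p⃗₀ − p⃗' is found from the law of cosines:
|Δp⃗|² = p₀² + p'² − 2p₀p'cos θ
|Δp⃗|² = (2.5985e-23)² + (2.1907e-23)² − 2·2.5985e-23·2.1907e-23·cos(163°)
|Δp⃗| = 4.7369e-23 kg·m/s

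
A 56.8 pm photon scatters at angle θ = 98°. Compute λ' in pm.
59.5640 pm

Using the Compton scattering formula:
λ' = λ + Δλ = λ + λ_C(1 - cos θ)

Given:
- Initial wavelength λ = 56.8 pm
- Scattering angle θ = 98°
- Compton wavelength λ_C ≈ 2.4263 pm

Calculate the shift:
Δλ = 2.4263 × (1 - cos(98°))
Δλ = 2.4263 × 1.1392
Δλ = 2.7640 pm

Final wavelength:
λ' = 56.8 + 2.7640 = 59.5640 pm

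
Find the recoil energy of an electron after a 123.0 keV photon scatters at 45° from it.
8.1005 keV

By energy conservation: K_e = E_initial - E_final

First find the scattered photon energy:
Initial wavelength: λ = hc/E = 10.0800 pm
Compton shift: Δλ = λ_C(1 - cos(45°)) = 0.7106 pm
Final wavelength: λ' = 10.0800 + 0.7106 = 10.7907 pm
Final photon energy: E' = hc/λ' = 114.8995 keV

Electron kinetic energy:
K_e = E - E' = 123.0000 - 114.8995 = 8.1005 keV

(Intermediate values are shown rounded; full precision is carried through to the final answer.)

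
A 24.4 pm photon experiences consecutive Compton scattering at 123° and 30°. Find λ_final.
28.4728 pm

Apply Compton shift twice:

First scattering at θ₁ = 123°:
Δλ₁ = λ_C(1 - cos(123°))
Δλ₁ = 2.4263 × 1.5446
Δλ₁ = 3.7478 pm

After first scattering:
λ₁ = 24.4 + 3.7478 = 28.1478 pm

Second scattering at θ₂ = 30°:
Δλ₂ = λ_C(1 - cos(30°))
Δλ₂ = 2.4263 × 0.1340
Δλ₂ = 0.3251 pm

Final wavelength:
λ₂ = 28.1478 + 0.3251 = 28.4728 pm

Total shift: Δλ_total = 3.7478 + 0.3251 = 4.0728 pm

(Intermediate values are shown rounded; full precision is carried through to the final answer.)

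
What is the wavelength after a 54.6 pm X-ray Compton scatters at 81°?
56.6468 pm

Using the Compton scattering formula:
λ' = λ + Δλ = λ + λ_C(1 - cos θ)

Given:
- Initial wavelength λ = 54.6 pm
- Scattering angle θ = 81°
- Compton wavelength λ_C ≈ 2.4263 pm

Calculate the shift:
Δλ = 2.4263 × (1 - cos(81°))
Δλ = 2.4263 × 0.8436
Δλ = 2.0468 pm

Final wavelength:
λ' = 54.6 + 2.0468 = 56.6468 pm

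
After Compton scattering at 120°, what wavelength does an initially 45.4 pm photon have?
49.0395 pm

Using the Compton formula: λ' = λ + λ_C(1 − cos θ)

For θ = 120°, cos θ = -1/2 (exact) = -0.5000, so:
1 − cos 120° = 1 − (-1/2) = 1.5000

Δλ = λ_C × 1.5000 = 2.4263 × 1.5000 = 3.6395 pm

λ' = 45.4 + 3.6395 = 49.0395 pm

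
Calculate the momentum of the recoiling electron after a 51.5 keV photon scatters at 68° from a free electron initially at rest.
2.9899e-23 kg·m/s

The electron is initially at rest, so by conservation of momentum:
p⃗_e = p⃗₀ − p⃗'  (incident photon momentum minus scattered photon momentum)

Photon momentum magnitudes (p = h/λ = E/c):
λ₀ = hc/E₀ = 24.0746 pm → p₀ = h/λ₀ = 2.7523e-23 kg·m/s
Δλ = λ_C(1 − cos 68°) = 1.5174 pm
λ' = 25.5920 pm → p' = h/λ' = 2.5891e-23 kg·m/s

The scattered photon makes angle θ = 68° with the incident direction, so by the law of cosines:
|p⃗_e|² = p₀² + p'² − 2p₀p'cos θ
|p⃗_e|² = (2.7523e-23)² + (2.5891e-23)² − 2·2.7523e-23·2.5891e-23·cos(68°)
|p⃗_e| = 2.9899e-23 kg·m/s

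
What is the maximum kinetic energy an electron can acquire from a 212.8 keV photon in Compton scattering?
96.6985 keV

Maximum energy transfer occurs at θ = 180° (backscattering).

Initial photon: E₀ = 212.8 keV → λ₀ = 5.8263 pm

Maximum Compton shift (at 180°):
Δλ_max = 2λ_C = 2 × 2.4263 = 4.8526 pm

Final wavelength:
λ' = 5.8263 + 4.8526 = 10.6789 pm

Minimum photon energy (maximum energy to electron):
E'_min = hc/λ' = 116.1015 keV

Maximum electron kinetic energy:
K_max = E₀ - E'_min = 212.8000 - 116.1015 = 96.6985 keV

(Intermediate values are shown rounded; full precision is carried through to the final answer.)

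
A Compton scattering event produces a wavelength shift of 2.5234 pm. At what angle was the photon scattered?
92.29°

From the Compton formula Δλ = λ_C(1 - cos θ), we can solve for θ:

cos θ = 1 - Δλ/λ_C

Given:
- Δλ = 2.5234 pm
- λ_C = h/(m_e·c) ≈ 2.42631024 pm

cos θ = 1 - 2.5234/2.42631024
cos θ = 1 - 1.040015
cos θ = -0.040015

θ = arccos(-0.040015)
θ = 92.29°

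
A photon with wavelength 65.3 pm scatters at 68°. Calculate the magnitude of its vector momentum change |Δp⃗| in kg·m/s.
1.1221e-23 kg·m/s

Photon momentum magnitude is p = h/λ.

Initial momentum:
p₀ = h/λ = 6.6261e-34/6.5300e-11 = 1.0147e-23 kg·m/s

After scattering:
λ' = λ + Δλ = 65.3 + 1.5174 = 66.8174 pm
p' = h/λ' = 6.6261e-34/6.6817e-11 = 9.9167e-24 kg·m/s

Momentum is a vector; the scattered photon's direction makes angle θ = 68° with the incident direction. The magnitude of the vector change Δp⃗ = p⃗₀ − p⃗' is found from the law of cosines:
|Δp⃗|² = p₀² + p'² − 2p₀p'cos θ
|Δp⃗|² = (1.0147e-23)² + (9.9167e-24)² − 2·1.0147e-23·9.9167e-24·cos(68°)
|Δp⃗| = 1.1221e-23 kg·m/s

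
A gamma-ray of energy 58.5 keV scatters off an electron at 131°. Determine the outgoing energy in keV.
49.1767 keV

First convert energy to wavelength:
λ = hc/E, with hc ≈ 1239.842 keV·pm (i.e. 1239.842 eV·nm)

For E = 58.5 keV = 58500 eV:
λ = 1239.842 keV·pm / 58.5 keV
λ = 21.1939 pm

Calculate the Compton shift:
Δλ = λ_C(1 - cos(131°)) = 2.4263 × 1.6561
Δλ = 4.0181 pm

Final wavelength:
λ' = 21.1939 + 4.0181 = 25.2120 pm

Final energy:
E' = hc/λ' = 1239.842 / 25.2120 = 49.1767 keV

(Intermediate values are shown rounded; full precision is carried through to the final answer.)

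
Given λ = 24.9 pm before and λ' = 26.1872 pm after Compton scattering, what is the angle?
62.00°

First find the wavelength shift:
Δλ = λ' - λ = 26.1872 - 24.9 = 1.2872 pm

Using Δλ = λ_C(1 - cos θ), with λ_C = h/(m_e·c) ≈ 2.42631024 pm:
cos θ = 1 - Δλ/λ_C
cos θ = 1 - 1.2872/2.42631024
cos θ = 0.469483

θ = arccos(0.469483)
θ = 62.00°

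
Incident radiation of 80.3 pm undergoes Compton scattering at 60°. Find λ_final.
81.5132 pm

Using the Compton scattering formula:
λ' = λ + Δλ = λ + λ_C(1 - cos θ)

Given:
- Initial wavelength λ = 80.3 pm
- Scattering angle θ = 60°
- Compton wavelength λ_C ≈ 2.4263 pm

Calculate the shift:
Δλ = 2.4263 × (1 - cos(60°))
Δλ = 2.4263 × 0.5000
Δλ = 1.2132 pm

Final wavelength:
λ' = 80.3 + 1.2132 = 81.5132 pm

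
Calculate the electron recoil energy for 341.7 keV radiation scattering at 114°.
165.6269 keV

By energy conservation: K_e = E_initial - E_final

First find the scattered photon energy:
Initial wavelength: λ = hc/E = 3.6285 pm
Compton shift: Δλ = λ_C(1 - cos(114°)) = 3.4132 pm
Final wavelength: λ' = 3.6285 + 3.4132 = 7.0416 pm
Final photon energy: E' = hc/λ' = 176.0731 keV

Electron kinetic energy:
K_e = E - E' = 341.7000 - 176.0731 = 165.6269 keV

(Intermediate values are shown rounded; full precision is carried through to the final answer.)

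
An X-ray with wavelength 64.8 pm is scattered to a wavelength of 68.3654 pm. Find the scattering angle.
118.00°

First find the wavelength shift:
Δλ = λ' - λ = 68.3654 - 64.8 = 3.5654 pm

Using Δλ = λ_C(1 - cos θ), with λ_C = h/(m_e·c) ≈ 2.42631024 pm:
cos θ = 1 - Δλ/λ_C
cos θ = 1 - 3.5654/2.42631024
cos θ = -0.469474

θ = arccos(-0.469474)
θ = 118.00°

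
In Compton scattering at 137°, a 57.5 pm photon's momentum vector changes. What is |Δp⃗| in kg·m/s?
2.0716e-23 kg·m/s

Photon momentum magnitude is p = h/λ.

Initial momentum:
p₀ = h/λ = 6.6261e-34/5.7500e-11 = 1.1524e-23 kg·m/s

After scattering:
λ' = λ + Δλ = 57.5 + 4.2008 = 61.7008 pm
p' = h/λ' = 6.6261e-34/6.1701e-11 = 1.0739e-23 kg·m/s

Momentum is a vector; the scattered photon's direction makes angle θ = 137° with the incident direction. The magnitude of the vector change Δp⃗ = p⃗₀ − p⃗' is found from the law of cosines:
|Δp⃗|² = p₀² + p'² − 2p₀p'cos θ
|Δp⃗|² = (1.1524e-23)² + (1.0739e-23)² − 2·1.1524e-23·1.0739e-23·cos(137°)
|Δp⃗| = 2.0716e-23 kg·m/s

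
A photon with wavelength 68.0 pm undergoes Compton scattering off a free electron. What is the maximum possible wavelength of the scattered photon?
72.8526 pm (at θ = 180°)

The Compton shift is Δλ = λ_C(1 − cos θ).

Since cos θ ranges from −1 to 1, the factor (1 − cos θ) ranges from 0 to 2; the maximum shift occurs at θ = 180° (backscattering):
Δλ_max = 2λ_C = 2 × 2.4263 pm = 4.8526 pm

Maximum scattered wavelength:
λ'_max = λ₀ + Δλ_max = 68.0 + 4.8526 = 72.8526 pm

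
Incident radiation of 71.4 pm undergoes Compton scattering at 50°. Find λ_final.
72.2667 pm

Using the Compton scattering formula:
λ' = λ + Δλ = λ + λ_C(1 - cos θ)

Given:
- Initial wavelength λ = 71.4 pm
- Scattering angle θ = 50°
- Compton wavelength λ_C ≈ 2.4263 pm

Calculate the shift:
Δλ = 2.4263 × (1 - cos(50°))
Δλ = 2.4263 × 0.3572
Δλ = 0.8667 pm

Final wavelength:
λ' = 71.4 + 0.8667 = 72.2667 pm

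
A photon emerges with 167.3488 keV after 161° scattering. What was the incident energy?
461.1996 keV

Convert final energy to wavelength (hc ≈ 1239.842 keV·pm):
λ' = hc/E' = 1239.842 / 167.3488 = 7.4087 pm

Calculate the Compton shift:
Δλ = λ_C(1 - cos(161°))
Δλ = 2.4263 × (1 - cos(161°))
Δλ = 4.7204 pm

Initial wavelength:
λ = λ' - Δλ = 7.4087 - 4.7204 = 2.6883 pm

Initial energy:
E = hc/λ = 1239.842 / 2.6883 = 461.1996 keV

(Intermediate values are shown rounded; full precision is carried through to the final answer.)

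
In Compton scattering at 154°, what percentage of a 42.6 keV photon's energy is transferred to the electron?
0.1367 (or 13.67%)

Calculate initial and final photon energies:

Initial: E₀ = 42.6 keV → λ₀ = 29.1043 pm
Compton shift: Δλ = 4.6071 pm
Final wavelength: λ' = 33.7113 pm
Final energy: E' = 36.7782 keV

Fractional energy loss:
(E₀ - E')/E₀ = (42.6000 - 36.7782)/42.6000
= 5.8218/42.6000
= 0.1367
= 13.67%

(Intermediate values are shown rounded; full precision is carried through to the final answer.)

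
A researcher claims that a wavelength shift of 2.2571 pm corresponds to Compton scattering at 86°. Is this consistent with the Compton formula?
Yes, consistent

Calculate the expected shift for θ = 86°:

Δλ_expected = λ_C(1 - cos(86°))
Δλ_expected = 2.4263 × (1 - cos(86°))
Δλ_expected = 2.4263 × 0.9302
Δλ_expected = 2.2571 pm

Given shift: 2.2571 pm
Expected shift: 2.2571 pm
Difference: 0.0000 pm

The values match. This is consistent with Compton scattering at the stated angle.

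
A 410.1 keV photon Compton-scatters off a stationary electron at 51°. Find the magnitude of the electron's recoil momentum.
1.7312e-22 kg·m/s

The electron is initially at rest, so by conservation of momentum:
p⃗_e = p⃗₀ − p⃗'  (incident photon momentum minus scattered photon momentum)

Photon momentum magnitudes (p = h/λ = E/c):
λ₀ = hc/E₀ = 3.0233 pm → p₀ = h/λ₀ = 2.1917e-22 kg·m/s
Δλ = λ_C(1 − cos 51°) = 0.8994 pm
λ' = 3.9227 pm → p' = h/λ' = 1.6892e-22 kg·m/s

The scattered photon makes angle θ = 51° with the incident direction, so by the law of cosines:
|p⃗_e|² = p₀² + p'² − 2p₀p'cos θ
|p⃗_e|² = (2.1917e-22)² + (1.6892e-22)² − 2·2.1917e-22·1.6892e-22·cos(51°)
|p⃗_e| = 1.7312e-22 kg·m/s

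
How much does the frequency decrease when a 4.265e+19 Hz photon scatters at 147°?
1.656e+19 Hz (decrease)

Convert frequency to wavelength (c = 299792458 m/s):
λ₀ = c/f₀ = 299792458/4.265e+19 = 7.0291315e-12 m = 7.0291 pm

Calculate Compton shift:
Δλ = λ_C(1 - cos(147°)) = 4.4612 pm

Final wavelength:
λ' = λ₀ + Δλ = 7.0291 + 4.4612 = 11.4903 pm

Final frequency:
f' = c/λ' = 299792458/1.1490317e-11 = 2.6090879e+19 Hz

Frequency shift (decrease):
Δf = f₀ - f' = 4.265e+19 - 2.6090879e+19 = 1.656e+19 Hz

(Intermediate values are shown rounded; full precision is carried through to the final answer.)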